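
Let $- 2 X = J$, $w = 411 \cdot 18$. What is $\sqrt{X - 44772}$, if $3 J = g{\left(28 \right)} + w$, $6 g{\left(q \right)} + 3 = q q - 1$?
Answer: $\frac{4 i \sqrt{25890}}{3} \approx 214.54 i$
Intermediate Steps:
$g{\left(q \right)} = - \frac{2}{3} + \frac{q^{2}}{6}$ ($g{\left(q \right)} = - \frac{1}{2} + \frac{q q - 1}{6} = - \frac{1}{2} + \frac{q^{2} - 1}{6} = - \frac{1}{2} + \frac{-1 + q^{2}}{6} = - \frac{1}{2} + \left(- \frac{1}{6} + \frac{q^{2}}{6}\right) = - \frac{2}{3} + \frac{q^{2}}{6}$)
$w = 7398$
$J = \frac{7528}{3}$ ($J = \frac{\left(- \frac{2}{3} + \frac{28^{2}}{6}\right) + 7398}{3} = \frac{\left(- \frac{2}{3} + \frac{1}{6} \cdot 784\right) + 7398}{3} = \frac{\left(- \frac{2}{3} + \frac{392}{3}\right) + 7398}{3} = \frac{130 + 7398}{3} = \frac{1}{3} \cdot 7528 = \frac{7528}{3} \approx 2509.3$)
$X = - \frac{3764}{3}$ ($X = \left(- \frac{1}{2}\right) \frac{7528}{3} = - \frac{3764}{3} \approx -1254.7$)
$\sqrt{X - 44772} = \sqrt{- \frac{3764}{3} - 44772} = \sqrt{- \frac{138080}{3}} = \frac{4 i \sqrt{25890}}{3}$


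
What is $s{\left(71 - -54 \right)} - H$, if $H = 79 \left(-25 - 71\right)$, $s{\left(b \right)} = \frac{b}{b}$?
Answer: $7585$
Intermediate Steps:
$s{\left(b \right)} = 1$
$H = -7584$ ($H = 79 \left(-96\right) = -7584$)
$s{\left(71 - -54 \right)} - H = 1 - -7584 = 1 + 7584 = 7585$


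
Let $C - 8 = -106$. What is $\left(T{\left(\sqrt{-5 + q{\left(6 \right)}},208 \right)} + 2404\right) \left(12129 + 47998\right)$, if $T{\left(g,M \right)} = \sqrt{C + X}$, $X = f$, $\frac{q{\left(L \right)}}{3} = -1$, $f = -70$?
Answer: $144545308 + 120254 i \sqrt{42} \approx 1.4455 \cdot 10^{8} + 7.7934 \cdot 10^{5} i$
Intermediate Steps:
$q{\left(L \right)} = -3$ ($q{\left(L \right)} = 3 \left(-1\right) = -3$)
$X = -70$
$C = -98$ ($C = 8 - 106 = -98$)
$T{\left(g,M \right)} = 2 i \sqrt{42}$ ($T{\left(g,M \right)} = \sqrt{-98 - 70} = \sqrt{-168} = 2 i \sqrt{42}$)
$\left(T{\left(\sqrt{-5 + q{\left(6 \right)}},208 \right)} + 2404\right) \left(12129 + 47998\right) = \left(2 i \sqrt{42} + 2404\right) \left(12129 + 47998\right) = \left(2404 + 2 i \sqrt{42}\right) 60127 = 144545308 + 120254 i \sqrt{42}$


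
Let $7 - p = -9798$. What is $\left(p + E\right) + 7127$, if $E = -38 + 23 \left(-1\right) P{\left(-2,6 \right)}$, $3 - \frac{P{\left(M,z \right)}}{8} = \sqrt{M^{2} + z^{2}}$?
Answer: $16342 + 368 \sqrt{10} \approx 17506.0$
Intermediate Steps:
$p = 9805$ ($p = 7 - -9798 = 7 + 9798 = 9805$)
$P{\left(M,z \right)} = 24 - 8 \sqrt{M^{2} + z^{2}}$
$E = -590 + 368 \sqrt{10}$ ($E = -38 + 23 \left(-1\right) \left(24 - 8 \sqrt{\left(-2\right)^{2} + 6^{2}}\right) = -38 - 23 \left(24 - 8 \sqrt{4 + 36}\right) = -38 - 23 \left(24 - 8 \sqrt{40}\right) = -38 - 23 \left(24 - 8 \cdot 2 \sqrt{10}\right) = -38 - 23 \left(24 - 16 \sqrt{10}\right) = -38 - \left(552 - 368 \sqrt{10}\right) = -590 + 368 \sqrt{10} \approx 573.72$)
$\left(p + E\right) + 7127 = \left(9805 - \left(590 - 368 \sqrt{10}\right)\right) + 7127 = \left(9215 + 368 \sqrt{10}\right) + 7127 = 16342 + 368 \sqrt{10}$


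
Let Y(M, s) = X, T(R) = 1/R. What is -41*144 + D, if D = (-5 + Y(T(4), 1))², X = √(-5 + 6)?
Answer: -5888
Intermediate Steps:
X = 1 (X = √1 = 1)
Y(M, s) = 1
D = 16 (D = (-5 + 1)² = (-4)² = 16)
-41*144 + D = -41*144 + 16 = -5904 + 16 = -5888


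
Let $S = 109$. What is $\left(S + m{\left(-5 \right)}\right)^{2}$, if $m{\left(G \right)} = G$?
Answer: $10816$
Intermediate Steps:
$\left(S + m{\left(-5 \right)}\right)^{2} = \left(109 - 5\right)^{2} = 104^{2} = 10816$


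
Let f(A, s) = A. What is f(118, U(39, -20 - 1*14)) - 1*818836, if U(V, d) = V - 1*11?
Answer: -818718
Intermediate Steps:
U(V, d) = -11 + V (U(V, d) = V - 11 = -11 + V)
f(118, U(39, -20 - 1*14)) - 1*818836 = 118 - 1*818836 = 118 - 818836 = -818718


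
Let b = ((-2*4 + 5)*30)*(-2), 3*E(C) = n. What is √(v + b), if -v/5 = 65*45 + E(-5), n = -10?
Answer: I*√129855/3 ≈ 120.12*I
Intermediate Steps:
E(C) = -10/3 (E(C) = (⅓)*(-10) = -10/3)
b = 180 (b = ((-8 + 5)*30)*(-2) = -3*30*(-2) = -90*(-2) = 180)
v = -43825/3 (v = -5*(65*45 - 10/3) = -5*(2925 - 10/3) = -5*8765/3 = -43825/3 ≈ -14608.)
√(v + b) = √(-43825/3 + 180) = √(-43285/3) = I*√129855/3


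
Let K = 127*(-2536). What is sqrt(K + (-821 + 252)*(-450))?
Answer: I*sqrt(66022) ≈ 256.95*I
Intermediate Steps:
K = -322072
sqrt(K + (-821 + 252)*(-450)) = sqrt(-322072 + (-821 + 252)*(-450)) = sqrt(-322072 - 569*(-450)) = sqrt(-322072 + 256050) = sqrt(-66022) = I*sqrt(66022)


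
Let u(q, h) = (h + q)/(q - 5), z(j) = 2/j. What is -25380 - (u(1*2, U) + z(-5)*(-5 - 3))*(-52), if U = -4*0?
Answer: -378724/15 ≈ -25248.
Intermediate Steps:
U = 0
u(q, h) = (h + q)/(-5 + q)
-25380 - (u(1*2, U) + z(-5)*(-5 - 3))*(-52) = -25380 - ((0 + 1*2)/(-5 + 1*2) + (2/(-5))*(-5 - 3))*(-52) = -25380 - ((0 + 2)/(-5 + 2) + (2*(-⅕))*(-8))*(-52) = -25380 - (2/(-3) - ⅖*(-8))*(-52) = -25380 - (-⅓*2 + 16/5)*(-52) = -25380 - (-⅔ + 16/5)*(-52) = -25380 - 38*(-52)/15 = -25380 - 1*(-1976/15) = -25380 + 1976/15 = -378724/15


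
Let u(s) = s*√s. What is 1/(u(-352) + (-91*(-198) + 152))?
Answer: 9085/186881554 + 352*I*√22/93440777 ≈ 4.8614e-5 + 1.7669e-5*I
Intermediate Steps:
u(s) = s^(3/2)
1/(u(-352) + (-91*(-198) + 152)) = 1/((-352)^(3/2) + (-91*(-198) + 152)) = 1/(-1408*I*√22 + (18018 + 152)) = 1/(-1408*I*√22 + 18170) = 1/(18170 - 1408*I*√22)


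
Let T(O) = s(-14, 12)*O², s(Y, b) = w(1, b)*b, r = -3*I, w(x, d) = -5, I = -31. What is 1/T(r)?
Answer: -1/518940 ≈ -1.9270e-6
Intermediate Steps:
r = 93 (r = -3*(-31) = 93)
s(Y, b) = -5*b
T(O) = -60*O² (T(O) = (-5*12)*O² = -60*O²)
1/T(r) = 1/(-60*93²) = 1/(-60*8649) = 1/(-518940) = -1/518940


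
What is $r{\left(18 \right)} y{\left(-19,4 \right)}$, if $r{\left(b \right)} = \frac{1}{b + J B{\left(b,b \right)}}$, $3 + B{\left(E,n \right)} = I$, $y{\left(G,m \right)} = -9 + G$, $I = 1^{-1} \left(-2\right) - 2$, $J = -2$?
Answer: $- \frac{7}{8} \approx -0.875$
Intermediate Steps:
$I = -4$ ($I = 1 \left(-2\right) - 2 = -2 - 2 = -4$)
$B{\left(E,n \right)} = -7$ ($B{\left(E,n \right)} = -3 - 4 = -7$)
$r{\left(b \right)} = \frac{1}{14 + b}$ ($r{\left(b \right)} = \frac{1}{b - -14} = \frac{1}{b + 14} = \frac{1}{14 + b}$)
$r{\left(18 \right)} y{\left(-19,4 \right)} = \frac{-9 - 19}{14 + 18} = \frac{1}{32} \left(-28\right) = - \frac{7}{8}$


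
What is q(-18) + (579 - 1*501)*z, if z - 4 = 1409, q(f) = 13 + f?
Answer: 110209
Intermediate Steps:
z = 1413 (z = 4 + 1409 = 1413)
q(-18) + (579 - 1*501)*z = (13 - 18) + (579 - 1*501)*1413 = -5 + (579 - 501)*1413 = -5 + 78*1413 = -5 + 110214 = 110209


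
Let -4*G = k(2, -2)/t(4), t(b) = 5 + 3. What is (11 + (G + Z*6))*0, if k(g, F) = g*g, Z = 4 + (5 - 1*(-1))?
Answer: 0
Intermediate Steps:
Z = 10 (Z = 4 + (5 + 1) = 4 + 6 = 10)
k(g, F) = g²
t(b) = 8
G = -⅛ (G = -2²/(4*8) = -1/8 = -¼*½ = -⅛ ≈ -0.12500)
(11 + (G + Z*6))*0 = (11 + (-⅛ + 10*6))*0 = (11 + (-⅛ + 60))*0 = (11 + 479/8)*0 = (567/8)*0 = 0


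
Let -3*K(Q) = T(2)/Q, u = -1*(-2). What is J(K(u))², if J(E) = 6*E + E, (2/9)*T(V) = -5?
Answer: 11025/16 ≈ 689.06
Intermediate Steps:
u = 2
T(V) = -45/2 (T(V) = (9/2)*(-5) = -45/2)
K(Q) = 15/(2*Q) (K(Q) = -(-15)/(2*Q) = 15/(2*Q))
J(E) = 7*E
J(K(u))² = (7*((15/2)/2))² = (7*((15/2)*(½)))² = (7*(15/4))² = (105/4)² = 11025/16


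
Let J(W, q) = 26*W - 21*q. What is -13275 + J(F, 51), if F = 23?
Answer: -13748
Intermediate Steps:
J(W, q) = -21*q + 26*W
-13275 + J(F, 51) = -13275 + (-21*51 + 26*23) = -13275 + (-1071 + 598) = -13275 - 473 = -13748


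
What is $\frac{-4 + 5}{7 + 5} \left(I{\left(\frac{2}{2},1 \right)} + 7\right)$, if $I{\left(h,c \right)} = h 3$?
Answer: $\frac{5}{6} \approx 0.83333$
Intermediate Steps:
$I{\left(h,c \right)} = 3 h$
$\frac{-4 + 5}{7 + 5} \left(I{\left(\frac{2}{2},1 \right)} + 7\right) = \frac{-4 + 5}{7 + 5} \left(3 \cdot \frac{2}{2} + 7\right) = 1 \cdot \frac{1}{12} \left(3 \cdot 2 \cdot \frac{1}{2} + 7\right) = 1 \cdot \frac{1}{12} \left(3 \cdot 1 + 7\right) = \frac{3 + 7}{12} = \frac{1}{12} \cdot 10 = \frac{5}{6}$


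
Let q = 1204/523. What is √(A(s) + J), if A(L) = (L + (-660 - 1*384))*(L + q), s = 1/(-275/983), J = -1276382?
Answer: I*√26375193096545069/143825 ≈ 1129.2*I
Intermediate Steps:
q = 1204/523 (q = 1204*(1/523) = 1204/523 ≈ 2.3021)
s = -983/275 (s = 1/(-275*1/983) = 1/(-275/983) = -983/275 ≈ -3.5745)
A(L) = (-1044 + L)*(1204/523 + L) (A(L) = (L + (-660 - 1*384))*(L + 1204/523) = (L + (-660 - 384))*(1204/523 + L) = (L - 1044)*(1204/523 + L) = (-1044 + L)*(1204/523 + L))
√(A(s) + J) = √((-1256976/523 + (-983/275)² - 544808/523*(-983/275)) - 1276382) = √((-1256976/523 + 966289/75625 + 48686024/13075) - 1276382) = √(52721781747/39551875 - 1276382) = √(-50430579534503/39551875) = I*√26375193096545069/143825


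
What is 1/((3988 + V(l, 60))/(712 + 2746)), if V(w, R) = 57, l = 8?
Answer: 3458/4045 ≈ 0.85488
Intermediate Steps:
1/((3988 + V(l, 60))/(712 + 2746)) = 1/((3988 + 57)/(712 + 2746)) = 1/(4045/3458) = 3458/4045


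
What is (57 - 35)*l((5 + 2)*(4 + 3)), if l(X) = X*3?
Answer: 3234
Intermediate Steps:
l(X) = 3*X
(57 - 35)*l((5 + 2)*(4 + 3)) = (57 - 35)*(3*((5 + 2)*(4 + 3))) = 22*(3*(7*7)) = 22*(3*49) = 22*147 = 3234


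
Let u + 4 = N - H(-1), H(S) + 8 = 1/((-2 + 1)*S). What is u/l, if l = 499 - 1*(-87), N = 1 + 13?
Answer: 17/586 ≈ 0.029010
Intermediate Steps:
N = 14
l = 586 (l = 499 + 87 = 586)
H(S) = -8 - 1/S (H(S) = -8 + 1/((-2 + 1)*S) = -8 + 1/((-1)*S) = -8 - 1/S)
u = 17 (u = -4 + (14 - (-8 - 1/(-1))) = -4 + (14 - (-8 - 1*(-1))) = -4 + (14 - (-8 + 1)) = -4 + (14 - 1*(-7)) = -4 + (14 + 7) = -4 + 21 = 17)
u/l = 17/586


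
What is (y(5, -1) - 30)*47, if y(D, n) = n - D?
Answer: -1692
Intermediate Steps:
(y(5, -1) - 30)*47 = ((-1 - 1*5) - 30)*47 = ((-1 - 5) - 30)*47 = (-6 - 30)*47 = -36*47 = -1692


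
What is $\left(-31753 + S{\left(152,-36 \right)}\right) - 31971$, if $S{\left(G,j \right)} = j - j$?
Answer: $-63724$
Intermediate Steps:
$S{\left(G,j \right)} = 0$
$\left(-31753 + S{\left(152,-36 \right)}\right) - 31971 = \left(-31753 + 0\right) - 31971 = -31753 - 31971 = -63724$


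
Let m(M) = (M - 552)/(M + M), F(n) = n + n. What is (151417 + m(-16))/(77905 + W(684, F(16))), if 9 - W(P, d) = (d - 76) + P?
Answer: 201913/103032 ≈ 1.9597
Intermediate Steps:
F(n) = 2*n
W(P, d) = 85 - P - d (W(P, d) = 9 - ((d - 76) + P) = 9 - ((-76 + d) + P) = 9 - (-76 + P + d) = 9 + (76 - P - d) = 85 - P - d)
m(M) = (-552 + M)/(2*M) (m(M) = (-552 + M)/((2*M)) = (-552 + M)*(1/(2*M)) = (-552 + M)/(2*M))
(151417 + m(-16))/(77905 + W(684, F(16))) = (151417 + (½)*(-552 - 16)/(-16))/(77905 + (85 - 1*684 - 2*16)) = (151417 + (½)*(-1/16)*(-568))/(77905 + (85 - 684 - 1*32)) = (151417 + 71/4)/(77905 + (85 - 684 - 32)) = 605739/(4*(77905 - 631)) = (605739/4)/77274 = (605739/4)*(1/77274) = 201913/103032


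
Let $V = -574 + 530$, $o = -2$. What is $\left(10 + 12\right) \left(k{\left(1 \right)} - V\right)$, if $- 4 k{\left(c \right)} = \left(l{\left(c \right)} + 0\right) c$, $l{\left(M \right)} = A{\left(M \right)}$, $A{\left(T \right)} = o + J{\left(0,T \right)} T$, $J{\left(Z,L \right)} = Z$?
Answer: $979$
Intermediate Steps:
$A{\left(T \right)} = -2$ ($A{\left(T \right)} = -2 + 0 T = -2 + 0 = -2$)
$l{\left(M \right)} = -2$
$V = -44$
$k{\left(c \right)} = \frac{c}{2}$ ($k{\left(c \right)} = - \frac{\left(-2 + 0\right) c}{4} = - \frac{\left(-2\right) c}{4} = \frac{c}{2}$)
$\left(10 + 12\right) \left(k{\left(1 \right)} - V\right) = \left(10 + 12\right) \left(\frac{1}{2} \cdot 1 - -44\right) = 22 \left(\frac{1}{2} + 44\right) = 22 \cdot \frac{89}{2} = 979$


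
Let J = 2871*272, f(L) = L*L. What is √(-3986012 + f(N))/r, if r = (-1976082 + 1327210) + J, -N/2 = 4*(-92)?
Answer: I*√861079/66020 ≈ 0.014055*I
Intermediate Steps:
N = 736 (N = -8*(-92) = -2*(-368) = 736)
f(L) = L²
J = 780912
r = 132040 (r = (-1976082 + 1327210) + 780912 = -648872 + 780912 = 132040)
√(-3986012 + f(N))/r = √(-3986012 + 736²)/132040 = √(-3986012 + 541696)*(1/132040) = √(-3444316)*(1/132040) = (2*I*√861079)*(1/132040) = I*√861079/66020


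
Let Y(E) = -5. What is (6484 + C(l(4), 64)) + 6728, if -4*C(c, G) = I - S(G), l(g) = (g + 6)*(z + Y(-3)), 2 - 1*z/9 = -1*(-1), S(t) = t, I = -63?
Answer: 52975/4 ≈ 13244.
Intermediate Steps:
z = 9 (z = 18 - (-9)*(-1) = 18 - 9*1 = 18 - 9 = 9)
l(g) = 24 + 4*g (l(g) = (g + 6)*(9 - 5) = (6 + g)*4 = 24 + 4*g)
C(c, G) = 63/4 + G/4 (C(c, G) = -(-63 - G)/4 = 63/4 + G/4)
(6484 + C(l(4), 64)) + 6728 = (6484 + (63/4 + (¼)*64)) + 6728 = (6484 + (63/4 + 16)) + 6728 = (6484 + 127/4) + 6728 = 26063/4 + 6728 = 52975/4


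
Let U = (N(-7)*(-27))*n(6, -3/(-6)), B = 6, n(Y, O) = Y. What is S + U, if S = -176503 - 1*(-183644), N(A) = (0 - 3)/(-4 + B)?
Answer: 7384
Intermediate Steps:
N(A) = -3/2 (N(A) = (0 - 3)/(-4 + 6) = -3/2)
S = 7141 (S = -176503 + 183644 = 7141)
U = 243 (U = -3/2*(-27)*6 = (81/2)*6 = 243)
S + U = 7141 + 243 = 7384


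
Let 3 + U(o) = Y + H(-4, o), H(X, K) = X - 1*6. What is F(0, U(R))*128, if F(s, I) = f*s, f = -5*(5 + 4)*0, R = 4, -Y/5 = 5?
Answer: 0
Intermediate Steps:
Y = -25 (Y = -5*5 = -25)
H(X, K) = -6 + X (H(X, K) = X - 6 = -6 + X)
f = 0 (f = -5*9*0 = -45*0 = 0)
U(o) = -38 (U(o) = -3 + (-25 + (-6 - 4)) = -3 + (-25 - 10) = -3 - 35 = -38)
F(s, I) = 0 (F(s, I) = 0*s = 0)
F(0, U(R))*128 = 0*128 = 0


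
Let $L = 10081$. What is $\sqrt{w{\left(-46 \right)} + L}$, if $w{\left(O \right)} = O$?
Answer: $3 \sqrt{1115} \approx 100.17$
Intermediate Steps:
$\sqrt{w{\left(-46 \right)} + L} = \sqrt{-46 + 10081} = \sqrt{10035} = 3 \sqrt{1115}$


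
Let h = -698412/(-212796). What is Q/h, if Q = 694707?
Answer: 947633787/4477 ≈ 2.1167e+5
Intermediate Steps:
h = 58201/17733 (h = -698412*(-1/212796) = 58201/17733 ≈ 3.2821)
Q/h = 694707/(58201/17733) = 694707*(17733/58201) = 947633787/4477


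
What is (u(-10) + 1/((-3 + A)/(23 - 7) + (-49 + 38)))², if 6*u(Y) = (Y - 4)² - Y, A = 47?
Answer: 1274641/1089 ≈ 1170.5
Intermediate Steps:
u(Y) = -Y/6 + (-4 + Y)²/6 (u(Y) = ((Y - 4)² - Y)/6 = ((-4 + Y)² - Y)/6 = -Y/6 + (-4 + Y)²/6)
(u(-10) + 1/((-3 + A)/(23 - 7) + (-49 + 38)))² = ((-⅙*(-10) + (-4 - 10)²/6) + 1/((-3 + 47)/(23 - 7) + (-49 + 38)))² = ((5/3 + (⅙)*(-14)²) + 1/(44/16 - 11))² = ((5/3 + (⅙)*196) + 1/(44*(1/16) - 11))² = ((5/3 + 98/3) + 1/(11/4 - 11))² = (103/3 + 1/(-33/4))² = (103/3 - 4/33)² = (1129/33)² = 1274641/1089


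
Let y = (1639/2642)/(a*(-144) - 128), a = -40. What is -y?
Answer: -149/1352704 ≈ -0.00011015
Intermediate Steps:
y = 149/1352704 (y = (1639/2642)/(-40*(-144) - 128) = (1639*(1/2642))/(5760 - 128) = (1639/2642)/5632 = (1639/2642)*(1/5632) = 149/1352704 ≈ 0.00011015)
-y = -1*149/1352704 = -149/1352704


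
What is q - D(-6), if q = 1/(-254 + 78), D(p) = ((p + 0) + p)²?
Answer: -25345/176 ≈ -144.01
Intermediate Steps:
D(p) = 4*p² (D(p) = (p + p)² = (2*p)² = 4*p²)
q = -1/176 (q = 1/(-176) = -1/176 ≈ -0.0056818)
q - D(-6) = -1/176 - 4*(-6)² = -1/176 - 4*36 = -1/176 - 1*144 = -1/176 - 144 = -25345/176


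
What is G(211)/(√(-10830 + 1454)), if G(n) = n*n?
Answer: -44521*I*√586/2344 ≈ -459.79*I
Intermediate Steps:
G(n) = n²
G(211)/(√(-10830 + 1454)) = 211²/(√(-10830 + 1454)) = 44521/(√(-9376)) = 44521/((4*I*√586)) = 44521*(-I*√586/2344) = -44521*I*√586/2344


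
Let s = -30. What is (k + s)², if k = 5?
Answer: 625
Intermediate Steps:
(k + s)² = (5 - 30)² = (-25)² = 625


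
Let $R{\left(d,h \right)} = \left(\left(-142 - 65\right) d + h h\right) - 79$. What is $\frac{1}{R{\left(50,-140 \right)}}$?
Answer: $\frac{1}{9171} \approx 0.00010904$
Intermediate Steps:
$R{\left(d,h \right)} = -79 + h^{2} - 207 d$ ($R{\left(d,h \right)} = \left(- 207 d + h^{2}\right) - 79 = \left(h^{2} - 207 d\right) - 79 = -79 + h^{2} - 207 d$)
$\frac{1}{R{\left(50,-140 \right)}} = \frac{1}{-79 + \left(-140\right)^{2} - 10350} = \frac{1}{-79 + 19600 - 10350} = \frac{1}{9171}$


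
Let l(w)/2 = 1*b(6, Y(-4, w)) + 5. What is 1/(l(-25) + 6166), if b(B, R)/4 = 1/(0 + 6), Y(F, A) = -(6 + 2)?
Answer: 3/18532 ≈ 0.00016188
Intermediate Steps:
Y(F, A) = -8 (Y(F, A) = -1*8 = -8)
b(B, R) = 2/3 (b(B, R) = 4/(0 + 6) = 4/6 = 4*(1/6) = 2/3)
l(w) = 34/3 (l(w) = 2*(1*(2/3) + 5) = 2*(2/3 + 5) = 2*(17/3) = 34/3)
1/(l(-25) + 6166) = 1/(34/3 + 6166) = 1/(18532/3) = 3/18532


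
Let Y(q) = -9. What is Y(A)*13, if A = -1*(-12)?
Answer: -117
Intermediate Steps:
A = 12
Y(A)*13 = -9*13 = -117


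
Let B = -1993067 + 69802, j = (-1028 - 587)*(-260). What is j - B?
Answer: 2343165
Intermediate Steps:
j = 419900 (j = -1615*(-260) = 419900)
B = -1923265
j - B = 419900 - 1*(-1923265) = 419900 + 1923265 = 2343165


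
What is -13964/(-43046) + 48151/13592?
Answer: 1131253317/292540616 ≈ 3.8670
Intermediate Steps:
-13964/(-43046) + 48151/13592 = -13964*(-1/43046) + 48151*(1/13592) = 6982/21523 + 48151/13592 = 1131253317/292540616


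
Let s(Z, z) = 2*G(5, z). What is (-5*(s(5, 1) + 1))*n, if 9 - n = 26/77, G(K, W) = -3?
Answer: 16675/77 ≈ 216.56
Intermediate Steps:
s(Z, z) = -6 (s(Z, z) = 2*(-3) = -6)
n = 667/77 (n = 9 - 26/77 = 667/77 ≈ 8.6623)
(-5*(s(5, 1) + 1))*n = -5*(-6 + 1)*(667/77) = -5*(-5)*(667/77) = 25*(667/77) = 16675/77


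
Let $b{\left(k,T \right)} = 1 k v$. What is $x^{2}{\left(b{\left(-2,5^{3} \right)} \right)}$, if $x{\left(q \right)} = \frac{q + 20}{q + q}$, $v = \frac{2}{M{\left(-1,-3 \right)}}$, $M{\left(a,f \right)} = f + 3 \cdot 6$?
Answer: $1369$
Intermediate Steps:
$M{\left(a,f \right)} = 18 + f$ ($M{\left(a,f \right)} = f + 18 = 18 + f$)
$v = \frac{2}{15}$ ($v = \frac{2}{18 - 3} = \frac{2}{15} \approx 0.13333$)
$b{\left(k,T \right)} = \frac{2 k}{15}$ ($b{\left(k,T \right)} = 1 k \frac{2}{15} = k \frac{2}{15} = \frac{2 k}{15}$)
$x{\left(q \right)} = \frac{20 + q}{2 q}$
$x^{2}{\left(b{\left(-2,5^{3} \right)} \right)} = \left(\frac{20 + \frac{2}{15} \left(-2\right)}{2 \cdot \frac{2}{15} \left(-2\right)}\right)^{2} = \left(\frac{20 - \frac{4}{15}}{2 \left(- \frac{4}{15}\right)}\right)^{2} = \left(\frac{1}{2} \left(- \frac{15}{4}\right) \frac{296}{15}\right)^{2} = \left(-37\right)^{2} = 1369$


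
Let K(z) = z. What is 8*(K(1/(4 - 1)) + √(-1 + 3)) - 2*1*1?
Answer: ⅔ + 8*√2 ≈ 11.980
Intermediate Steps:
8*(K(1/(4 - 1)) + √(-1 + 3)) - 2*1*1 = 8*(1/(4 - 1) + √(-1 + 3)) - 2*1*1 = 8*(1/3 + √2) - 2*1 = 8*(⅓ + √2) - 2 = (8/3 + 8*√2) - 2 = ⅔ + 8*√2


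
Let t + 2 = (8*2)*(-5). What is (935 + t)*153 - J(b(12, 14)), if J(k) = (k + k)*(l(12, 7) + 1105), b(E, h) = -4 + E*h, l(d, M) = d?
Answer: -235867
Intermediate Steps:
t = -82 (t = -2 + (8*2)*(-5) = -2 + 16*(-5) = -2 - 80 = -82)
J(k) = 2234*k (J(k) = (k + k)*(12 + 1105) = (2*k)*1117 = 2234*k)
(935 + t)*153 - J(b(12, 14)) = (935 - 82)*153 - 2234*(-4 + 12*14) = 853*153 - 2234*(-4 + 168) = 130509 - 2234*164 = 130509 - 1*366376 = 130509 - 366376 = -235867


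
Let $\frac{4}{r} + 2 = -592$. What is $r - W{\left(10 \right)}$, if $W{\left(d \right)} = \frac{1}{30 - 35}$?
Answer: $\frac{287}{1485} \approx 0.19327$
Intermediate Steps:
$r = - \frac{2}{297}$ ($r = \frac{4}{-2 - 592} = \frac{4}{-594} = 4 \left(- \frac{1}{594}\right) = - \frac{2}{297} \approx -0.006734$)
$W{\left(d \right)} = - \frac{1}{5}$ ($W{\left(d \right)} = \frac{1}{-5} = - \frac{1}{5}$)
$r - W{\left(10 \right)} = - \frac{2}{297} - - \frac{1}{5} = - \frac{2}{297} + \frac{1}{5} = \frac{287}{1485}$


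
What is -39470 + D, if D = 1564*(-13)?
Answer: -59802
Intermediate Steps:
D = -20332
-39470 + D = -39470 - 20332 = -59802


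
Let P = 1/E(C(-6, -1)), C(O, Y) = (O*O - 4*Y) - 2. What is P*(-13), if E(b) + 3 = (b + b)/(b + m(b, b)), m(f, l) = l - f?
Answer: 13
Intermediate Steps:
C(O, Y) = -2 + O² - 4*Y (C(O, Y) = (O² - 4*Y) - 2 = -2 + O² - 4*Y)
E(b) = -1 (E(b) = -3 + (b + b)/(b + (b - b)) = -3 + (2*b)/(b + 0) = -3 + (2*b)/b = -3 + 2 = -1)
P = -1 (P = 1/(-1) = -1)
P*(-13) = -1*(-13) = 13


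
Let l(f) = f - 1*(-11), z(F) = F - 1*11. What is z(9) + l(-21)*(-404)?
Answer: 4038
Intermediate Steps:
z(F) = -11 + F (z(F) = F - 11 = -11 + F)
l(f) = 11 + f (l(f) = f + 11 = 11 + f)
z(9) + l(-21)*(-404) = (-11 + 9) + (11 - 21)*(-404) = -2 - 10*(-404) = -2 + 4040 = 4038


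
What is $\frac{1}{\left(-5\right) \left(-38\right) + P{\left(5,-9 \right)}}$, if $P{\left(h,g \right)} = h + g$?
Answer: $\frac{1}{186} \approx 0.0053763$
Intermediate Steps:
$P{\left(h,g \right)} = g + h$
$\frac{1}{\left(-5\right) \left(-38\right) + P{\left(5,-9 \right)}} = \frac{1}{\left(-5\right) \left(-38\right) + \left(-9 + 5\right)} = \frac{1}{190 - 4} = \frac{1}{186}$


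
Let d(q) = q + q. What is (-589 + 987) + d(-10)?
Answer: 378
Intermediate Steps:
d(q) = 2*q
(-589 + 987) + d(-10) = (-589 + 987) + 2*(-10) = 398 - 20 = 378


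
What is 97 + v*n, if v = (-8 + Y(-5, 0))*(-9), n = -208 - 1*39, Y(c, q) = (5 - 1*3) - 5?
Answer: -24356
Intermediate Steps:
Y(c, q) = -3 (Y(c, q) = (5 - 3) - 5 = 2 - 5 = -3)
n = -247 (n = -208 - 39 = -247)
v = 99 (v = (-8 - 3)*(-9) = -11*(-9) = 99)
97 + v*n = 97 + 99*(-247) = 97 - 24453 = -24356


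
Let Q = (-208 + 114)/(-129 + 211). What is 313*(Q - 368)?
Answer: -4737255/41 ≈ -1.1554e+5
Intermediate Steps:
Q = -47/41 (Q = -94/82 = -94*1/82 = -47/41 ≈ -1.1463)
313*(Q - 368) = 313*(-47/41 - 368) = 313*(-15135/41) = -4737255/41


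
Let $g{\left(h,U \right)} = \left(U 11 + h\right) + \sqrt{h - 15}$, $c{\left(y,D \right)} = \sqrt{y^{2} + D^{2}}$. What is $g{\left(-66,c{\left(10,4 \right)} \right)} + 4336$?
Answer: $4270 + 9 i + 22 \sqrt{29} \approx 4388.5 + 9.0 i$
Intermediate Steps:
$c{\left(y,D \right)} = \sqrt{D^{2} + y^{2}}$
$g{\left(h,U \right)} = h + \sqrt{-15 + h} + 11 U$ ($g{\left(h,U \right)} = \left(11 U + h\right) + \sqrt{-15 + h} = \left(h + 11 U\right) + \sqrt{-15 + h} = h + \sqrt{-15 + h} + 11 U$)
$g{\left(-66,c{\left(10,4 \right)} \right)} + 4336 = \left(-66 + \sqrt{-15 - 66} + 11 \sqrt{4^{2} + 10^{2}}\right) + 4336 = \left(-66 + \sqrt{-81} + 11 \sqrt{16 + 100}\right) + 4336 = \left(-66 + 9 i + 11 \sqrt{116}\right) + 4336 = \left(-66 + 9 i + 11 \cdot 2 \sqrt{29}\right) + 4336 = \left(-66 + 9 i + 22 \sqrt{29}\right) + 4336 = 4270 + 9 i + 22 \sqrt{29}$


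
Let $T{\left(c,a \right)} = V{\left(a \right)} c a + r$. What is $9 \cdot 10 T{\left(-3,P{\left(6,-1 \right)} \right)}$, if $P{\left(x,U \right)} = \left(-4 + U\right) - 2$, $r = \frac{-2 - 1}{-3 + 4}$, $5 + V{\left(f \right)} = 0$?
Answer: $-9720$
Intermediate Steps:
$V{\left(f \right)} = -5$ ($V{\left(f \right)} = -5 + 0 = -5$)
$r = -3$ ($r = - \frac{3}{1} = \left(-3\right) 1 = -3$)
$P{\left(x,U \right)} = -6 + U$
$T{\left(c,a \right)} = -3 - 5 a c$ ($T{\left(c,a \right)} = - 5 c a - 3 = - 5 a c - 3 = -3 - 5 a c$)
$9 \cdot 10 T{\left(-3,P{\left(6,-1 \right)} \right)} = 9 \cdot 10 \left(-3 - 5 \left(-6 - 1\right) \left(-3\right)\right) = 90 \left(-3 - \left(-35\right) \left(-3\right)\right) = 90 \left(-3 - 105\right) = 90 \left(-108\right) = -9720$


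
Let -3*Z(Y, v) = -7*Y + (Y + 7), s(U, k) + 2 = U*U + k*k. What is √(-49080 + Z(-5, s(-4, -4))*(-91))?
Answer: I*√431619/3 ≈ 218.99*I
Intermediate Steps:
s(U, k) = -2 + U² + k² (s(U, k) = -2 + (U*U + k*k) = -2 + (U² + k²) = -2 + U² + k²)
Z(Y, v) = -7/3 + 2*Y (Z(Y, v) = -(-7*Y + (Y + 7))/3 = -(-7*Y + (7 + Y))/3 = -(7 - 6*Y)/3 = -7/3 + 2*Y)
√(-49080 + Z(-5, s(-4, -4))*(-91)) = √(-49080 + (-7/3 + 2*(-5))*(-91)) = √(-49080 + (-7/3 - 10)*(-91)) = √(-49080 - 37/3*(-91)) = √(-49080 + 3367/3) = √(-143873/3) = I*√431619/3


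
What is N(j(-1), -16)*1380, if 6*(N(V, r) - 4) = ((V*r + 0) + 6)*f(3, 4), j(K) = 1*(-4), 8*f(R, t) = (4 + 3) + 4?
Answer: 55315/2 ≈ 27658.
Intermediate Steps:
f(R, t) = 11/8 (f(R, t) = ((4 + 3) + 4)/8 = (7 + 4)/8 = (1/8)*11 = 11/8)
j(K) = -4
N(V, r) = 43/8 + 11*V*r/48 (N(V, r) = 4 + (((V*r + 0) + 6)*(11/8))/6 = 4 + ((V*r + 6)*(11/8))/6 = 4 + ((6 + V*r)*(11/8))/6 = 4 + (33/4 + 11*V*r/8)/6 = 4 + (11/8 + 11*V*r/48) = 43/8 + 11*V*r/48)
N(j(-1), -16)*1380 = (43/8 + (11/48)*(-4)*(-16))*1380 = (43/8 + 44/3)*1380 = (481/24)*1380 = 55315/2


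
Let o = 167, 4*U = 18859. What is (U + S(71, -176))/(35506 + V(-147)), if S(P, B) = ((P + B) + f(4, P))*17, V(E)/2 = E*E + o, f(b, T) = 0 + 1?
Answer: 11787/316232 ≈ 0.037273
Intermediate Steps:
U = 18859/4 (U = (¼)*18859 = 18859/4 ≈ 4714.8)
f(b, T) = 1
V(E) = 334 + 2*E² (V(E) = 2*(E*E + 167) = 2*(E² + 167) = 2*(167 + E²) = 334 + 2*E²)
S(P, B) = 17 + 17*B + 17*P (S(P, B) = ((P + B) + 1)*17 = ((B + P) + 1)*17 = (1 + B + P)*17 = 17 + 17*B + 17*P)
(U + S(71, -176))/(35506 + V(-147)) = (18859/4 + (17 + 17*(-176) + 17*71))/(35506 + (334 + 2*(-147)²)) = (18859/4 + (17 - 2992 + 1207))/(35506 + (334 + 2*21609)) = (18859/4 - 1768)/(35506 + (334 + 43218)) = 11787/(4*(35506 + 43552)) = (11787/4)/79058 = (11787/4)*(1/79058) = 11787/316232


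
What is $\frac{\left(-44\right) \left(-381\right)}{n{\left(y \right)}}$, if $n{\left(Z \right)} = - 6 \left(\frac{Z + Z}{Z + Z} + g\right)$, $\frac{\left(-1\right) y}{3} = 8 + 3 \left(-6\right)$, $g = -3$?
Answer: $1397$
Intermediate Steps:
$y = 30$ ($y = - 3 \left(8 + 3 \left(-6\right)\right) = - 3 \left(8 - 18\right) = \left(-3\right) \left(-10\right) = 30$)
$n{\left(Z \right)} = 12$ ($n{\left(Z \right)} = - 6 \left(\frac{Z + Z}{Z + Z} - 3\right) = - 6 \left(\frac{2 Z}{2 Z} - 3\right) = - 6 \left(2 Z \frac{1}{2 Z} - 3\right) = - 6 \left(1 - 3\right) = \left(-6\right) \left(-2\right) = 12$)
$\frac{\left(-44\right) \left(-381\right)}{n{\left(y \right)}} = \frac{\left(-44\right) \left(-381\right)}{12} = 16764 \cdot \frac{1}{12} = 1397$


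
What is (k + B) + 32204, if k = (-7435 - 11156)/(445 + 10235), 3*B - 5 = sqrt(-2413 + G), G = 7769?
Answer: 343937929/10680 + 2*sqrt(1339)/3 ≈ 32228.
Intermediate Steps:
B = 5/3 + 2*sqrt(1339)/3 (B = 5/3 + sqrt(-2413 + 7769)/3 = 5/3 + sqrt(5356)/3 = 5/3 + (2*sqrt(1339))/3 = 5/3 + 2*sqrt(1339)/3 ≈ 26.062)
k = -6197/3560 (k = -18591/10680 = -18591*1/10680 = -6197/3560 ≈ -1.7407)
(k + B) + 32204 = (-6197/3560 + (5/3 + 2*sqrt(1339)/3)) + 32204 = (-791/10680 + 2*sqrt(1339)/3) + 32204 = 343937929/10680 + 2*sqrt(1339)/3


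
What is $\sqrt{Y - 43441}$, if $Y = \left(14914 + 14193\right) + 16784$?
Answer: $35 \sqrt{2} \approx 49.497$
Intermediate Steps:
$Y = 45891$ ($Y = 29107 + 16784 = 45891$)
$\sqrt{Y - 43441} = \sqrt{45891 - 43441} = \sqrt{2450} = 35 \sqrt{2}$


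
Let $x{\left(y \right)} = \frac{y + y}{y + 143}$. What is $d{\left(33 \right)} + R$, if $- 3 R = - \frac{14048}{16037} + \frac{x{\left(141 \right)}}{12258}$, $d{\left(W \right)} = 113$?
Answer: $\frac{3162497551553}{27914579532} \approx 113.29$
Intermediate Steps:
$x{\left(y \right)} = \frac{2 y}{143 + y}$
$R = \frac{8150064437}{27914579532}$ ($R = - \frac{- \frac{14048}{16037} + \frac{2 \cdot 141 \frac{1}{143 + 141}}{12258}}{3} = - \frac{\left(-14048\right) \frac{1}{16037} + 2 \cdot 141 \cdot \frac{1}{284} \cdot \frac{1}{12258}}{3} = - \frac{- \frac{14048}{16037} + 2 \cdot 141 \cdot \frac{1}{284} \cdot \frac{1}{12258}}{3} = - \frac{- \frac{14048}{16037} + \frac{141}{142} \cdot \frac{1}{12258}}{3} = - \frac{- \frac{14048}{16037} + \frac{47}{580212}}{3} = \left(- \frac{1}{3}\right) \left(- \frac{8150064437}{9304859844}\right) = \frac{8150064437}{27914579532} \approx 0.29196$)
$d{\left(33 \right)} + R = 113 + \frac{8150064437}{27914579532} = \frac{3162497551553}{27914579532}$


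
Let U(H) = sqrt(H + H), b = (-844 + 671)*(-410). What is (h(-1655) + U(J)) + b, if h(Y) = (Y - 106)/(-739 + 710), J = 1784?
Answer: 2058731/29 + 4*sqrt(223) ≈ 71051.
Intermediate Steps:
h(Y) = 106/29 - Y/29 (h(Y) = (-106 + Y)/(-29) = (-106 + Y)*(-1/29) = 106/29 - Y/29)
b = 70930 (b = -173*(-410) = 70930)
U(H) = sqrt(2)*sqrt(H) (U(H) = sqrt(2*H) = sqrt(2)*sqrt(H))
(h(-1655) + U(J)) + b = ((106/29 - 1/29*(-1655)) + sqrt(2)*sqrt(1784)) + 70930 = ((106/29 + 1655/29) + sqrt(2)*(2*sqrt(446))) + 70930 = (1761/29 + 4*sqrt(223)) + 70930 = 2058731/29 + 4*sqrt(223)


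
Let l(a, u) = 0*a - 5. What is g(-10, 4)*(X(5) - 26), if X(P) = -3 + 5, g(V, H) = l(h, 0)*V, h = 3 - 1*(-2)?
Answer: -1200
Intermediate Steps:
h = 5 (h = 3 + 2 = 5)
l(a, u) = -5 (l(a, u) = 0 - 5 = -5)
g(V, H) = -5*V
X(P) = 2
g(-10, 4)*(X(5) - 26) = (-5*(-10))*(2 - 26) = 50*(-24) = -1200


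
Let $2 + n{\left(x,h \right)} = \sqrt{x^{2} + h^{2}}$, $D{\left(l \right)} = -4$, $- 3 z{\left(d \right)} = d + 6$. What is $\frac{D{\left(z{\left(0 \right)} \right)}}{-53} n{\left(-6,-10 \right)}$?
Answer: $- \frac{8}{53} + \frac{8 \sqrt{34}}{53} \approx 0.7292$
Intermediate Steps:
$z{\left(d \right)} = -2 - \frac{d}{3}$ ($z{\left(d \right)} = - \frac{d + 6}{3} = - \frac{6 + d}{3} = -2 - \frac{d}{3}$)
$n{\left(x,h \right)} = -2 + \sqrt{h^{2} + x^{2}}$ ($n{\left(x,h \right)} = -2 + \sqrt{x^{2} + h^{2}} = -2 + \sqrt{h^{2} + x^{2}}$)
$\frac{D{\left(z{\left(0 \right)} \right)}}{-53} n{\left(-6,-10 \right)} = - \frac{4}{-53} \left(-2 + \sqrt{\left(-10\right)^{2} + \left(-6\right)^{2}}\right) = \left(-4\right) \left(- \frac{1}{53}\right) \left(-2 + \sqrt{100 + 36}\right) = \frac{4 \left(-2 + \sqrt{136}\right)}{53} = \frac{4 \left(-2 + 2 \sqrt{34}\right)}{53} = - \frac{8}{53} + \frac{8 \sqrt{34}}{53}$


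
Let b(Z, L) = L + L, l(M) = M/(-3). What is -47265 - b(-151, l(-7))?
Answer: -141809/3 ≈ -47270.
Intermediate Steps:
l(M) = -M/3 (l(M) = M*(-1/3) = -M/3)
b(Z, L) = 2*L
-47265 - b(-151, l(-7)) = -47265 - 2*(-1/3*(-7)) = -47265 - 2*7/3 = -47265 - 1*14/3 = -47265 - 14/3 = -141809/3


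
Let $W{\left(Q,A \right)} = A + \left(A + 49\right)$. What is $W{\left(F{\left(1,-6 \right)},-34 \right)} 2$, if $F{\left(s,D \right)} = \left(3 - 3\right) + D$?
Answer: $-38$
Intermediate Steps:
$F{\left(s,D \right)} = D$ ($F{\left(s,D \right)} = 0 + D = D$)
$W{\left(Q,A \right)} = 49 + 2 A$ ($W{\left(Q,A \right)} = A + \left(49 + A\right) = 49 + 2 A$)
$W{\left(F{\left(1,-6 \right)},-34 \right)} 2 = \left(49 + 2 \left(-34\right)\right) 2 = \left(49 - 68\right) 2 = \left(-19\right) 2 = -38$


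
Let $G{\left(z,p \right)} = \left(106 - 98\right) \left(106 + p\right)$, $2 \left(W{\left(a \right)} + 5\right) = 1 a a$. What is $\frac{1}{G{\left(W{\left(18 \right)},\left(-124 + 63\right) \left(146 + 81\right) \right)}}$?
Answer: $- \frac{1}{109928} \approx -9.0969 \cdot 10^{-6}$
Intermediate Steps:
$W{\left(a \right)} = -5 + \frac{a^{2}}{2}$ ($W{\left(a \right)} = -5 + \frac{1 a a}{2} = -5 + \frac{a a}{2} = -5 + \frac{a^{2}}{2}$)
$G{\left(z,p \right)} = 848 + 8 p$ ($G{\left(z,p \right)} = 8 \left(106 + p\right) = 848 + 8 p$)
$\frac{1}{G{\left(W{\left(18 \right)},\left(-124 + 63\right) \left(146 + 81\right) \right)}} = \frac{1}{848 + 8 \left(-124 + 63\right) \left(146 + 81\right)} = \frac{1}{848 + 8 \left(\left(-61\right) 227\right)} = \frac{1}{848 + 8 \left(-13847\right)} = \frac{1}{848 - 110776} = \frac{1}{-109928} = - \frac{1}{109928}$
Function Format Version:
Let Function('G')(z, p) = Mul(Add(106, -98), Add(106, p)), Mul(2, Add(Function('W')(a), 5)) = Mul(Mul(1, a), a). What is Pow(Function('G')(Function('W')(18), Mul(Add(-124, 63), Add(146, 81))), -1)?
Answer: Rational(-1, 109928) ≈ -9.0969e-6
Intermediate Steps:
Function('W')(a) = Add(-5, Mul(Rational(1, 2), Pow(a, 2))) (Function('W')(a) = Add(-5, Mul(Rational(1, 2), Mul(Mul(1, a), a))) = Add(-5, Mul(Rational(1, 2), Mul(a, a))) = Add(-5, Mul(Rational(1, 2), Pow(a, 2))))
Function('G')(z, p) = Add(848, Mul(8, p)) (Function('G')(z, p) = Mul(8, Add(106, p)) = Add(848, Mul(8, p)))
Pow(Function('G')(Function('W')(18), Mul(Add(-124, 63), Add(146, 81))), -1) = Pow(Add(848, Mul(8, Mul(Add(-124, 63), Add(146, 81)))), -1) = Pow(Add(848, Mul(8, Mul(-61, 227))), -1) = Pow(Add(848, Mul(8, -13847)), -1) = Pow(Add(848, -110776), -1) = Pow(-109928, -1) = Rational(-1, 109928)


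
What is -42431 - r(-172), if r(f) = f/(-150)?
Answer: -3182411/75 ≈ -42432.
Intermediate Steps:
r(f) = -f/150 (r(f) = f*(-1/150) = -f/150)
-42431 - r(-172) = -42431 - (-1)*(-172)/150 = -42431 - 1*86/75 = -42431 - 86/75 = -3182411/75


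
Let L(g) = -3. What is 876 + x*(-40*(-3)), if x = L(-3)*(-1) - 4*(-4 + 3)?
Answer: 1716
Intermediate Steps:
x = 7 (x = -3*(-1) - 4*(-4 + 3) = 3 - 4*(-1) = 3 + 4 = 7)
876 + x*(-40*(-3)) = 876 + 7*(-40*(-3)) = 876 + 7*120 = 876 + 840 = 1716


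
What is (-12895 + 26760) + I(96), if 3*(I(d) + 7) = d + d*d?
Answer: 16962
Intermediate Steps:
I(d) = -7 + d/3 + d**2/3 (I(d) = -7 + (d + d*d)/3 = -7 + (d + d**2)/3 = -7 + (d/3 + d**2/3) = -7 + d/3 + d**2/3)
(-12895 + 26760) + I(96) = (-12895 + 26760) + (-7 + (1/3)*96 + (1/3)*96**2) = 13865 + (-7 + 32 + (1/3)*9216) = 13865 + (-7 + 32 + 3072) = 13865 + 3097 = 16962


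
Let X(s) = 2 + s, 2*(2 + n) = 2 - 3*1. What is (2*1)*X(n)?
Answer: -1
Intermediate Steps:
n = -5/2 (n = -2 + (2 - 3*1)/2 = -2 + (2 - 3)/2 = -2 + (½)*(-1) = -2 - ½ = -5/2 ≈ -2.5000)
(2*1)*X(n) = (2*1)*(2 - 5/2) = 2*(-½) = -1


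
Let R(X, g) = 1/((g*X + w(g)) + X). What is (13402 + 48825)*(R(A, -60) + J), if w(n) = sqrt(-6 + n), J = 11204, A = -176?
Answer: 3417109624897452/4901251 - 5657*I*sqrt(66)/9802502 ≈ 6.9719e+8 - 0.0046884*I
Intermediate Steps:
R(X, g) = 1/(X + sqrt(-6 + g) + X*g) (R(X, g) = 1/((g*X + sqrt(-6 + g)) + X) = 1/((X*g + sqrt(-6 + g)) + X) = 1/((sqrt(-6 + g) + X*g) + X) = 1/(X + sqrt(-6 + g) + X*g))
(13402 + 48825)*(R(A, -60) + J) = (13402 + 48825)*(1/(-176 + sqrt(-6 - 60) - 176*(-60)) + 11204) = 62227*(1/(-176 + sqrt(-66) + 10560) + 11204) = 62227*(1/(-176 + I*sqrt(66) + 10560) + 11204) = 62227*(1/(10384 + I*sqrt(66)) + 11204) = 62227*(11204 + 1/(10384 + I*sqrt(66))) = 697191308 + 62227/(10384 + I*sqrt(66))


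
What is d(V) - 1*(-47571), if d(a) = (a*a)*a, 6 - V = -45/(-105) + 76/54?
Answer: 321652061002/6751269 ≈ 47643.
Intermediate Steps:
V = 787/189 (V = 6 - (-45/(-105) + 76/54) = 6 - (-45*(-1/105) + 76*(1/54)) = 6 - (3/7 + 38/27) = 6 - 1*347/189 = 6 - 347/189 = 787/189 ≈ 4.1640)
d(a) = a**3 (d(a) = a**2*a = a**3)
d(V) - 1*(-47571) = (787/189)**3 - 1*(-47571) = 487443403/6751269 + 47571 = 321652061002/6751269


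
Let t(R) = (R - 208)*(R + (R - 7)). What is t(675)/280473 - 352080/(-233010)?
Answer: 906993995/242048199 ≈ 3.7472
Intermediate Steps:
t(R) = (-208 + R)*(-7 + 2*R) (t(R) = (-208 + R)*(R + (-7 + R)) = (-208 + R)*(-7 + 2*R))
t(675)/280473 - 352080/(-233010) = (1456 - 423*675 + 2*675²)/280473 - 352080/(-233010) = (1456 - 285525 + 2*455625)*(1/280473) - 352080*(-1/233010) = (1456 - 285525 + 911250)*(1/280473) + 1304/863 = 627181*(1/280473) + 1304/863 = 627181/280473 + 1304/863 = 906993995/242048199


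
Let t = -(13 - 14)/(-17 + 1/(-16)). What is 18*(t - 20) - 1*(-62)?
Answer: -27214/91 ≈ -299.05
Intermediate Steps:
t = -16/273 (t = -(-1)/(-17 - 1/16) = -(-1)/(-273/16) = -(-1)*(-16)/273 = -1*16/273 = -16/273 ≈ -0.058608)
18*(t - 20) - 1*(-62) = 18*(-16/273 - 20) - 1*(-62) = 18*(-5476/273) + 62 = -32856/91 + 62 = -27214/91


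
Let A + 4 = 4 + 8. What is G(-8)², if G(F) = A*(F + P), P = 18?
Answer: 6400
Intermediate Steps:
A = 8 (A = -4 + (4 + 8) = -4 + 12 = 8)
G(F) = 144 + 8*F (G(F) = 8*(F + 18) = 8*(18 + F) = 144 + 8*F)
G(-8)² = (144 + 8*(-8))² = (144 - 64)² = 80² = 6400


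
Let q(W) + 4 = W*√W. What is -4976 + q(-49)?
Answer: -4980 - 343*I ≈ -4980.0 - 343.0*I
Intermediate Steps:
q(W) = -4 + W^(3/2) (q(W) = -4 + W*√W = -4 + W^(3/2))
-4976 + q(-49) = -4976 + (-4 + (-49)^(3/2)) = -4976 + (-4 - 343*I) = -4980 - 343*I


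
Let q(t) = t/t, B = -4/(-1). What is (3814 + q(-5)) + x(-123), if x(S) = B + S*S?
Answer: 18948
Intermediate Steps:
B = 4 (B = -4*(-1) = 4)
q(t) = 1
x(S) = 4 + S² (x(S) = 4 + S*S = 4 + S²)
(3814 + q(-5)) + x(-123) = (3814 + 1) + (4 + (-123)²) = 3815 + (4 + 15129) = 3815 + 15133 = 18948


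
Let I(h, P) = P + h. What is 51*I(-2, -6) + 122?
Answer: -286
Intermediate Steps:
51*I(-2, -6) + 122 = 51*(-6 - 2) + 122 = 51*(-8) + 122 = -408 + 122 = -286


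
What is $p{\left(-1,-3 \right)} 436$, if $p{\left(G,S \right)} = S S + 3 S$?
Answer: $0$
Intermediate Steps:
$p{\left(G,S \right)} = S^{2} + 3 S$
$p{\left(-1,-3 \right)} 436 = - 3 \left(3 - 3\right) 436 = \left(-3\right) 0 \cdot 436 = 0 \cdot 436 = 0$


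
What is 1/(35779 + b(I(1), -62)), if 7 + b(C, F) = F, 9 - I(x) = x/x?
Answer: 1/35710 ≈ 2.8003e-5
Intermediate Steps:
I(x) = 8 (I(x) = 9 - x/x = 9 - 1*1 = 9 - 1 = 8)
b(C, F) = -7 + F
1/(35779 + b(I(1), -62)) = 1/(35779 + (-7 - 62)) = 1/(35779 - 69) = 1/35710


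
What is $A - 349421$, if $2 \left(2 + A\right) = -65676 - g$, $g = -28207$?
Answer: $- \frac{736315}{2} \approx -3.6816 \cdot 10^{5}$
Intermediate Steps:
$A = - \frac{37473}{2}$ ($A = -2 + \frac{-65676 - -28207}{2} = -2 + \frac{-65676 + 28207}{2} = -2 + \frac{1}{2} \left(-37469\right) = -2 - \frac{37469}{2} = - \frac{37473}{2} \approx -18737.0$)
$A - 349421 = - \frac{37473}{2} - 349421 = - \frac{736315}{2}$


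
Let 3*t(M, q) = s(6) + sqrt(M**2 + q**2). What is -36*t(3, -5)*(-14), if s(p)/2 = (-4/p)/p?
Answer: -112/3 + 168*sqrt(34) ≈ 942.27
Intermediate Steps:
s(p) = -8/p**2 (s(p) = 2*((-4/p)/p) = 2*(-4/p**2) = -8/p**2)
t(M, q) = -2/27 + sqrt(M**2 + q**2)/3 (t(M, q) = (-8/6**2 + sqrt(M**2 + q**2))/3 = (-8*1/36 + sqrt(M**2 + q**2))/3 = (-2/9 + sqrt(M**2 + q**2))/3 = -2/27 + sqrt(M**2 + q**2)/3)
-36*t(3, -5)*(-14) = -36*(-2/27 + sqrt(3**2 + (-5)**2)/3)*(-14) = -36*(-2/27 + sqrt(9 + 25)/3)*(-14) = -36*(-2/27 + sqrt(34)/3)*(-14) = (8/3 - 12*sqrt(34))*(-14) = -112/3 + 168*sqrt(34)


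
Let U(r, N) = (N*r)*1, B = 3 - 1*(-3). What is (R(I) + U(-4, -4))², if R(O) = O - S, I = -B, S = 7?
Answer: 9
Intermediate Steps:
B = 6 (B = 3 + 3 = 6)
I = -6 (I = -1*6 = -6)
U(r, N) = N*r
R(O) = -7 + O (R(O) = O - 1*7 = O - 7 = -7 + O)
(R(I) + U(-4, -4))² = ((-7 - 6) - 4*(-4))² = (-13 + 16)² = 3² = 9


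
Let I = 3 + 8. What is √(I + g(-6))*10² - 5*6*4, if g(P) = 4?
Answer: -120 + 100*√15 ≈ 267.30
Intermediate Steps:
I = 11
√(I + g(-6))*10² - 5*6*4 = √(11 + 4)*10² - 5*6*4 = √15*100 - 30*4 = 100*√15 - 120 = -120 + 100*√15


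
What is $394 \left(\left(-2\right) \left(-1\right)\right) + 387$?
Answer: $1175$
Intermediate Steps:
$394 \left(\left(-2\right) \left(-1\right)\right) + 387 = 394 \cdot 2 + 387 = 788 + 387 = 1175$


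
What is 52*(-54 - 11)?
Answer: -3380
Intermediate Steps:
52*(-54 - 11) = 52*(-65) = -3380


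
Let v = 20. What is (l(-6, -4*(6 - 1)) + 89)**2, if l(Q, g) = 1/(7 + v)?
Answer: 5779216/729 ≈ 7927.6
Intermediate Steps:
l(Q, g) = 1/27 (l(Q, g) = 1/(7 + 20) = 1/27)
(l(-6, -4*(6 - 1)) + 89)**2 = (1/27 + 89)**2 = (2404/27)**2 = 5779216/729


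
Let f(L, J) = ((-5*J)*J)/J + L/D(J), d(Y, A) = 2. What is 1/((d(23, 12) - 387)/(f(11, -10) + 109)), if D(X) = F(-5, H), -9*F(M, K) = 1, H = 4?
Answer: -12/77 ≈ -0.15584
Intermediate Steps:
F(M, K) = -⅑ (F(M, K) = -⅑*1 = -⅑)
D(X) = -⅑
f(L, J) = -9*L - 5*J (f(L, J) = ((-5*J)*J)/J + L/(-⅑) = (-5*J²)/J + L*(-9) = -5*J - 9*L = -9*L - 5*J)
1/((d(23, 12) - 387)/(f(11, -10) + 109)) = 1/((2 - 387)/((-9*11 - 5*(-10)) + 109)) = 1/(-385/((-99 + 50) + 109)) = 1/(-385/(-49 + 109)) = 1/(-385/60) = 1/(-385*1/60) = 1/(-77/12) = -12/77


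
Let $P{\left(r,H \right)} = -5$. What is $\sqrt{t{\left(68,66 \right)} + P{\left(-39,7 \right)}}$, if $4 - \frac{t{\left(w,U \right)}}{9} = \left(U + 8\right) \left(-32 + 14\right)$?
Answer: $\sqrt{12019} \approx 109.63$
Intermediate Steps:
$t{\left(w,U \right)} = 1332 + 162 U$ ($t{\left(w,U \right)} = 36 - 9 \left(U + 8\right) \left(-32 + 14\right) = 36 - 9 \left(8 + U\right) \left(-18\right) = 36 - 9 \left(-144 - 18 U\right) = 36 + \left(1296 + 162 U\right) = 1332 + 162 U$)
$\sqrt{t{\left(68,66 \right)} + P{\left(-39,7 \right)}} = \sqrt{\left(1332 + 162 \cdot 66\right) - 5} = \sqrt{\left(1332 + 10692\right) - 5} = \sqrt{12024 - 5} = \sqrt{12019}$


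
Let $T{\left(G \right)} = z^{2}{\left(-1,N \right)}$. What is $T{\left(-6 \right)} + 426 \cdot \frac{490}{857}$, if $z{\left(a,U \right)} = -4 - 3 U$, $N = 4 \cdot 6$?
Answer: $\frac{5158772}{857} \approx 6019.6$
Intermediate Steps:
$N = 24$
$T{\left(G \right)} = 5776$ ($T{\left(G \right)} = \left(-4 - 72\right)^{2} = \left(-76\right)^{2} = 5776$)
$T{\left(-6 \right)} + 426 \cdot \frac{490}{857} = 5776 + 426 \cdot \frac{490}{857} = 5776 + \frac{208740}{857} = \frac{5158772}{857}$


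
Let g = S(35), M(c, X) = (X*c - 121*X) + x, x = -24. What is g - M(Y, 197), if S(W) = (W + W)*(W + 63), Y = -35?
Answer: 37616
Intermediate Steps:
S(W) = 2*W*(63 + W) (S(W) = (2*W)*(63 + W) = 2*W*(63 + W))
M(c, X) = -24 - 121*X + X*c (M(c, X) = (X*c - 121*X) - 24 = (-121*X + X*c) - 24 = -24 - 121*X + X*c)
g = 6860 (g = 2*35*(63 + 35) = 2*35*98 = 6860)
g - M(Y, 197) = 6860 - (-24 - 121*197 + 197*(-35)) = 6860 - (-24 - 23837 - 6895) = 6860 - 1*(-30756) = 6860 + 30756 = 37616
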